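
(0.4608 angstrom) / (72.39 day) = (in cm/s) 7.368e-16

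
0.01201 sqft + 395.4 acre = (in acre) 395.4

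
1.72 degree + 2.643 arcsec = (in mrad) 30.03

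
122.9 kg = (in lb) 270.9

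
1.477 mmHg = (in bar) 0.001969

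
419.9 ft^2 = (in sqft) 419.9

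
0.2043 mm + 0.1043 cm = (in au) 8.338e-15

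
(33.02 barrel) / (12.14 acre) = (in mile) 6.64e-08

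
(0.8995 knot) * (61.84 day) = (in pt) 7.008e+09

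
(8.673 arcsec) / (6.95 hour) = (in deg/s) 9.629e-08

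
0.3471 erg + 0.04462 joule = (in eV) 2.785e+17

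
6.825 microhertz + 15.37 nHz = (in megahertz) 6.84e-12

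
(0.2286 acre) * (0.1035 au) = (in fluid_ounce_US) 4.843e+17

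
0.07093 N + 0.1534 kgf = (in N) 1.575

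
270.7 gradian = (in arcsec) 8.771e+05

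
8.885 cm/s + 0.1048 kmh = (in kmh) 0.4247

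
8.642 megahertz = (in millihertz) 8.642e+09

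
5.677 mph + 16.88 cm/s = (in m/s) 2.707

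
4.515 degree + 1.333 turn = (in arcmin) 2.906e+04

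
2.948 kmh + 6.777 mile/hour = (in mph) 8.609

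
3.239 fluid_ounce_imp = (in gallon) 0.02431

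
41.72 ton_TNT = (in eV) 1.089e+30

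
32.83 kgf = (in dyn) 3.22e+07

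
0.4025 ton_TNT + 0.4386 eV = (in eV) 1.051e+28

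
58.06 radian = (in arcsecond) 1.198e+07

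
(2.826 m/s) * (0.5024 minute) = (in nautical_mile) 0.046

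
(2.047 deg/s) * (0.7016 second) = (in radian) 0.02507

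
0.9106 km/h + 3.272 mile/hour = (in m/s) 1.716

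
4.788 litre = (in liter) 4.788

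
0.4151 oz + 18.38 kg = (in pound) 40.55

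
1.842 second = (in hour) 0.0005117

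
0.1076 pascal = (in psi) 1.561e-05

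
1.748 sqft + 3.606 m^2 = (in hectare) 0.0003768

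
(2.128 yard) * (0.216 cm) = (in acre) 1.039e-06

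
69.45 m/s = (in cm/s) 6945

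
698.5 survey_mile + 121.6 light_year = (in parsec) 37.28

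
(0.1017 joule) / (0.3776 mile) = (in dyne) 16.74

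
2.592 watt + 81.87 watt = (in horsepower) 0.1133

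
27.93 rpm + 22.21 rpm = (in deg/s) 300.8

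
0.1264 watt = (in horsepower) 0.0001695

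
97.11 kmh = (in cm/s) 2698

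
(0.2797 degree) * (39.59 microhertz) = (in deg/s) 1.107e-05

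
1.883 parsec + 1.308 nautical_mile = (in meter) 5.81e+16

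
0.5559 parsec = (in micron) 1.715e+22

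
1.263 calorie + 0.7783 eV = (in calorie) 1.263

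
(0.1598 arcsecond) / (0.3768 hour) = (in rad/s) 5.711e-10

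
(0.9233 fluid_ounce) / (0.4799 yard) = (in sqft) 0.0006698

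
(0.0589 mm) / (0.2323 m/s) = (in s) 0.0002536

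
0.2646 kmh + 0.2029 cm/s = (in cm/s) 7.553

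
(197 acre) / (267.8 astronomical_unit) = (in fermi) 1.99e+07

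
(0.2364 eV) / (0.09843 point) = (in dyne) 1.091e-10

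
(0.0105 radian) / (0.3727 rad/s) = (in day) 3.261e-07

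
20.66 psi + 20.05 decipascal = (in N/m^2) 1.424e+05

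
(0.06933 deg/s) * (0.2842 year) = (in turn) 1726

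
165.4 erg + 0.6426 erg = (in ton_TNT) 3.969e-15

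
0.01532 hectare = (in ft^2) 1649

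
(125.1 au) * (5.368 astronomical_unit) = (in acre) 3.714e+21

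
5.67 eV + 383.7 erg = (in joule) 3.837e-05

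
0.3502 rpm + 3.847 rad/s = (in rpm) 37.09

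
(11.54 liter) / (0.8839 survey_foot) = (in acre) 1.058e-05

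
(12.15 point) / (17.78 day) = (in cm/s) 2.79e-07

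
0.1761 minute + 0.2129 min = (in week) 3.859e-05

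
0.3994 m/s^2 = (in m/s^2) 0.3994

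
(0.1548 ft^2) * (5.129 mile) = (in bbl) 746.7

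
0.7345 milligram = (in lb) 1.619e-06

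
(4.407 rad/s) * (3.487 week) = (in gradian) 5.917e+08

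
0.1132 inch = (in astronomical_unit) 1.922e-14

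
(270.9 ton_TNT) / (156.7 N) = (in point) 2.05e+13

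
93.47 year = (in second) 2.948e+09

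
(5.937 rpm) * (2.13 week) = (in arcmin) 2.753e+09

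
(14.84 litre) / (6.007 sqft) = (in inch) 1.047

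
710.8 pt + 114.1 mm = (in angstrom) 3.649e+09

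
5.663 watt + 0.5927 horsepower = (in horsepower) 0.6003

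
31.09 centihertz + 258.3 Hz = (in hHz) 2.586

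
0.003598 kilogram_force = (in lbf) 0.007932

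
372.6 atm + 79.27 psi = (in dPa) 3.83e+08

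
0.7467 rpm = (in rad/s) 0.07819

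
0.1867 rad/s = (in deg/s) 10.7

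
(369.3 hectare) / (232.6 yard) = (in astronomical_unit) 1.161e-07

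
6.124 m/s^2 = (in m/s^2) 6.124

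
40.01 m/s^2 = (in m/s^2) 40.01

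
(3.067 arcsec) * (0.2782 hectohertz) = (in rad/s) 0.0004137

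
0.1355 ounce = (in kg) 0.003841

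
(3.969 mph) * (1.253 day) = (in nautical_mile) 103.7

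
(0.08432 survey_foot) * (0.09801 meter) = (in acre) 6.224e-07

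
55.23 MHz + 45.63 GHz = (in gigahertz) 45.69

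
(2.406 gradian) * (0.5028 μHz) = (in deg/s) 1.089e-06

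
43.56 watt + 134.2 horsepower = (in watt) 1.001e+05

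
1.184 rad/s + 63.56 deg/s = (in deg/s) 131.4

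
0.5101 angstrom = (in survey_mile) 3.17e-14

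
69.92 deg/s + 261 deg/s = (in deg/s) 330.9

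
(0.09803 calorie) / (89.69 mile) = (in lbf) 6.388e-07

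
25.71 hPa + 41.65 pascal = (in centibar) 2.613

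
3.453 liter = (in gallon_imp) 0.7596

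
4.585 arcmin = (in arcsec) 275.1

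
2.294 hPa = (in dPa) 2294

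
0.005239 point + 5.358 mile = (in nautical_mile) 4.656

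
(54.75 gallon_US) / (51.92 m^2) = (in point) 11.32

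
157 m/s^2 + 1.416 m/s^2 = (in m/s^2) 158.4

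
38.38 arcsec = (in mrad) 0.1861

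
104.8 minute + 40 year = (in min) 2.102e+07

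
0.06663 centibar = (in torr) 0.4998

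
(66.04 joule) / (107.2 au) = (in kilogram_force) 4.199e-13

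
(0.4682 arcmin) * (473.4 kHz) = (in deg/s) 3694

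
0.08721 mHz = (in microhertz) 87.21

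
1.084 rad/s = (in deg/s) 62.11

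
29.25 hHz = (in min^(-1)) 1.755e+05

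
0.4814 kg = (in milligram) 4.814e+05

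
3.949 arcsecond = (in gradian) 0.001219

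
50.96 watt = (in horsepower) 0.06834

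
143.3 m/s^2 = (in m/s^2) 143.3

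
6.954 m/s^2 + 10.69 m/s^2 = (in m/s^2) 17.64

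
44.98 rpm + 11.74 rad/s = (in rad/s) 16.45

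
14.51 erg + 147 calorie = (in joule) 615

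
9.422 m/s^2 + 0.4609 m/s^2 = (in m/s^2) 9.883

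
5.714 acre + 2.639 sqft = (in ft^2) 2.489e+05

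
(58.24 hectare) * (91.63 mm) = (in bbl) 3.357e+05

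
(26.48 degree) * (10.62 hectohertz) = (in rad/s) 490.8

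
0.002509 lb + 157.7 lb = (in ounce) 2523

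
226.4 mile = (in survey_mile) 226.4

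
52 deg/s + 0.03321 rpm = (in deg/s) 52.2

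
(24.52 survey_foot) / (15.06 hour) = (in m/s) 0.0001379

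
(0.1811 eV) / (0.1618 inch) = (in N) 7.06e-18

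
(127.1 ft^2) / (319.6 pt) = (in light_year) 1.107e-14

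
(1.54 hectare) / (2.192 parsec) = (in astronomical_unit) 1.522e-24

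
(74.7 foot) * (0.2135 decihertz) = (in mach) 0.001428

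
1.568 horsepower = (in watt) 1169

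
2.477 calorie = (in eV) 6.469e+19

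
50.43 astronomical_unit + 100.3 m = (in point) 2.139e+16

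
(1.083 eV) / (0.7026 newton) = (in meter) 2.47e-19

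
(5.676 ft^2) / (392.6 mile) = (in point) 0.002366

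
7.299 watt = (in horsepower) 0.009788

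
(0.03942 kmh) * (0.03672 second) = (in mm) 0.4021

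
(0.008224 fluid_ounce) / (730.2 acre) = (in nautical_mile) 4.444e-17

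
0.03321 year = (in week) 1.732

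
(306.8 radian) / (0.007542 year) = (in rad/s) 0.00129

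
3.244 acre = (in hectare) 1.313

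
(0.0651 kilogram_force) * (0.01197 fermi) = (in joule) 7.642e-18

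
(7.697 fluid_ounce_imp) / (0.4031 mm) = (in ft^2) 5.84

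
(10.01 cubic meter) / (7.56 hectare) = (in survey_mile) 8.227e-08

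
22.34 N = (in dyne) 2.234e+06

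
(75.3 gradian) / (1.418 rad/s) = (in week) 1.379e-06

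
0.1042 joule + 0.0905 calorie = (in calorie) 0.1154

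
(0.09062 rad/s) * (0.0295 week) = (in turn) 257.3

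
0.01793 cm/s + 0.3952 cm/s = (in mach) 1.213e-05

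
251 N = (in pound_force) 56.43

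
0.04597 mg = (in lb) 1.013e-07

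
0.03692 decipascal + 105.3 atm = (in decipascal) 1.067e+08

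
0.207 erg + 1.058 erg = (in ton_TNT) 3.023e-17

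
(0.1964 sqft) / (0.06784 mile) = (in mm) 0.1671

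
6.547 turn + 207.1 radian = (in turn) 39.51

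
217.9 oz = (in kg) 6.177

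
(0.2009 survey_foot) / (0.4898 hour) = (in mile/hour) 7.768e-05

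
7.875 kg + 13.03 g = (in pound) 17.39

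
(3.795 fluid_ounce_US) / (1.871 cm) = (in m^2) 0.005998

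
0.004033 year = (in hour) 35.33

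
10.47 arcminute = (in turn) 0.0004847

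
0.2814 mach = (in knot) 186.3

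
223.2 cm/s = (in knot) 4.339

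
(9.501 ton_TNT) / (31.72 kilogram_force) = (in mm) 1.278e+11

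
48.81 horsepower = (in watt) 3.64e+04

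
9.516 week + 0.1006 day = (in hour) 1601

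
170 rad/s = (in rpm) 1623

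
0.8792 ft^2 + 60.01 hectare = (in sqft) 6.459e+06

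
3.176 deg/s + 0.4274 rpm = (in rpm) 0.9567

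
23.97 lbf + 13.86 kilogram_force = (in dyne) 2.425e+07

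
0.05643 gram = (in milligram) 56.43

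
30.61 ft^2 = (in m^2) 2.844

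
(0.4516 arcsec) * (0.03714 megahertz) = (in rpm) 0.7765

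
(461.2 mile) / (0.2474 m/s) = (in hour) 833.4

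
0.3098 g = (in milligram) 309.8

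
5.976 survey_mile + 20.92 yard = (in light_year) 1.019e-12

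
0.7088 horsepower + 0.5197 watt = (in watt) 529.1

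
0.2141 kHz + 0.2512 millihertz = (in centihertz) 2.141e+04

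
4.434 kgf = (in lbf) 9.775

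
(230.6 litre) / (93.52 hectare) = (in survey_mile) 1.532e-10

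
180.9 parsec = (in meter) 5.582e+18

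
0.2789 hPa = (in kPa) 0.02789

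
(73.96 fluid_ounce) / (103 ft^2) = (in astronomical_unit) 1.528e-15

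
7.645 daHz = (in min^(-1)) 4587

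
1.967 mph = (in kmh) 3.166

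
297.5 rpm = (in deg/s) 1785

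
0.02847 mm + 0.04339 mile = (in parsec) 2.263e-15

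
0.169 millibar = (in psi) 0.002451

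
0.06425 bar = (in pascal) 6425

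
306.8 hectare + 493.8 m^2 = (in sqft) 3.303e+07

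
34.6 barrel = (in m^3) 5.501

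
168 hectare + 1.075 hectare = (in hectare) 169.1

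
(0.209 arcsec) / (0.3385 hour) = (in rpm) 7.94e-09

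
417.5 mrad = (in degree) 23.92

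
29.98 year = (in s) 9.454e+08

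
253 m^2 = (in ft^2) 2723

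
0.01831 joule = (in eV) 1.143e+17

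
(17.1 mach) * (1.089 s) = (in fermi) 6.341e+18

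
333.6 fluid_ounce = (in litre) 9.866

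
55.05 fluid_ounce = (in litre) 1.628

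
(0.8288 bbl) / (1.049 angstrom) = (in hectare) 1.256e+05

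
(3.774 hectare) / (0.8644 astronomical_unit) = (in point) 0.0008273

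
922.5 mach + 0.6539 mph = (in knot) 6.106e+05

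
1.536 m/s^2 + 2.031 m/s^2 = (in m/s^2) 3.567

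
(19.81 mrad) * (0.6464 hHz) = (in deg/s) 73.37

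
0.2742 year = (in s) 8.647e+06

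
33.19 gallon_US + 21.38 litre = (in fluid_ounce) 4971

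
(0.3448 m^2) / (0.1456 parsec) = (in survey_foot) 2.518e-16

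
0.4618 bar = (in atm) 0.4558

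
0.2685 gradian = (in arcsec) 869.9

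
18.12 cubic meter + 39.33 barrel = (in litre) 2.437e+04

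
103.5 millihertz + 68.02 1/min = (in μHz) 1.237e+06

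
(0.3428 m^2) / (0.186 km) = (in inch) 0.07256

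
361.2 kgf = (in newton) 3542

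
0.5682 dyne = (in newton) 5.682e-06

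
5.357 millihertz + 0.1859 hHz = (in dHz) 186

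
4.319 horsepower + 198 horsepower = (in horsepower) 202.3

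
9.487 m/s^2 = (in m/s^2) 9.487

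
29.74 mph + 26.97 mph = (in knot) 49.28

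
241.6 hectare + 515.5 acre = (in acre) 1113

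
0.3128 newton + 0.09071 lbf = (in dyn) 7.163e+04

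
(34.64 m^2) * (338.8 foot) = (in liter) 3.577e+06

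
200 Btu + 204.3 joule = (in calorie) 5.048e+04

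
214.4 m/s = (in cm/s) 2.144e+04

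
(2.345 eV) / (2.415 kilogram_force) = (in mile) 9.857e-24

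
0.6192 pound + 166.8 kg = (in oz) 5894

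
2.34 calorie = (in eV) 6.111e+19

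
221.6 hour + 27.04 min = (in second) 7.994e+05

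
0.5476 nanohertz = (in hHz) 5.476e-12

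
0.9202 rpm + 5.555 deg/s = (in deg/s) 11.08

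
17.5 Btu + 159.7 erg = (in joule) 1.846e+04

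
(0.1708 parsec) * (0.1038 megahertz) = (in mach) 1.607e+18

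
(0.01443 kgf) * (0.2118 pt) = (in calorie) 2.527e-06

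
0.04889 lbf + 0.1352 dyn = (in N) 0.2175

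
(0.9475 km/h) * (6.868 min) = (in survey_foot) 355.8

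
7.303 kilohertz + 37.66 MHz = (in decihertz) 3.767e+08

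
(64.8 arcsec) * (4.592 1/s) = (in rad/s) 0.001443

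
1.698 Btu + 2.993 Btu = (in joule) 4949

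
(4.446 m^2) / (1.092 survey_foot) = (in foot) 43.82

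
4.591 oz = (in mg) 1.302e+05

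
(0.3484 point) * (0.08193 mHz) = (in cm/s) 1.007e-06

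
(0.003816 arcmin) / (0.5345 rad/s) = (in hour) 5.769e-10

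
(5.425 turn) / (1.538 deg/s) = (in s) 1270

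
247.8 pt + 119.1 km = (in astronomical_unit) 7.961e-07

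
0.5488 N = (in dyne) 5.488e+04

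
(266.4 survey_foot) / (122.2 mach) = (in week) 3.227e-09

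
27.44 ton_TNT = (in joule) 1.148e+11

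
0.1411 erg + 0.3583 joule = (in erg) 3.583e+06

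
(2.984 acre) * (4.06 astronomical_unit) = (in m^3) 7.334e+15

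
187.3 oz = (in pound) 11.71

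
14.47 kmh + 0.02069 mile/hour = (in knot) 7.831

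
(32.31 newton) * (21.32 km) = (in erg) 6.888e+12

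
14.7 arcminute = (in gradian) 0.2722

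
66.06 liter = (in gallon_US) 17.45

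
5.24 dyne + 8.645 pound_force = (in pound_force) 8.645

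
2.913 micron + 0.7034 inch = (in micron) 1.787e+04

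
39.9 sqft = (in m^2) 3.707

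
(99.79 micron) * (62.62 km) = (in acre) 0.001544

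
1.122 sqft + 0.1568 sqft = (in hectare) 1.188e-05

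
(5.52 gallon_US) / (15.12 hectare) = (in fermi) 1.382e+08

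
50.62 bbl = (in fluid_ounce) 2.721e+05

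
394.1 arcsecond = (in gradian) 0.1216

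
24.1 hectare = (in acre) 59.55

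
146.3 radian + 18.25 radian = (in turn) 26.19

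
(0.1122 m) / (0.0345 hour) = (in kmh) 0.003252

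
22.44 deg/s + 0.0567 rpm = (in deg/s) 22.78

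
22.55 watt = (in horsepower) 0.03024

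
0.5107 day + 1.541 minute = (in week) 0.07311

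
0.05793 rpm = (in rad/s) 0.006066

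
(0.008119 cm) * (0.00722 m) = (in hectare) 5.862e-11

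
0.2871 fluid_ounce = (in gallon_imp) 0.001868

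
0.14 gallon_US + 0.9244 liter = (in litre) 1.454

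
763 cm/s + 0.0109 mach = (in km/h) 40.83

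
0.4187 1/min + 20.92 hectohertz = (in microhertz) 2.092e+09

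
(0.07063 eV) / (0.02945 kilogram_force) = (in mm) 3.918e-17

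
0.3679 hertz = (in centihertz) 36.79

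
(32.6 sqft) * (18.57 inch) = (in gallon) 377.4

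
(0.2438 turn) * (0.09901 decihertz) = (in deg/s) 0.869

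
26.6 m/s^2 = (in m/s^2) 26.6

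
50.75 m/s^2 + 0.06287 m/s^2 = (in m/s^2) 50.81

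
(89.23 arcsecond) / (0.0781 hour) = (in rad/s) 1.539e-06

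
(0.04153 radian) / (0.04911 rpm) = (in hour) 0.002243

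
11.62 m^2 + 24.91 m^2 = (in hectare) 0.003653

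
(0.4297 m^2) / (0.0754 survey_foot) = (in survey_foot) 61.34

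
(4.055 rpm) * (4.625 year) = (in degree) 3.549e+09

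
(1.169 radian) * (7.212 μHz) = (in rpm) 8.051e-05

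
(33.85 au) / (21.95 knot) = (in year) 1.422e+04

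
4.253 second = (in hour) 0.001181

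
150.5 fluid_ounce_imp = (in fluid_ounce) 144.6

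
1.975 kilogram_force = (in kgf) 1.975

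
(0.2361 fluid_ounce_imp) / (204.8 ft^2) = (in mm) 0.0003526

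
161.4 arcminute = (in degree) 2.69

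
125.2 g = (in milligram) 1.252e+05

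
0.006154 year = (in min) 3235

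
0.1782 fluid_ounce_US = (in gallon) 0.001392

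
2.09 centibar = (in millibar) 20.9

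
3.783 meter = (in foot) 12.41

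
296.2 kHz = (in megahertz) 0.2962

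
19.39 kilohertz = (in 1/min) 1.163e+06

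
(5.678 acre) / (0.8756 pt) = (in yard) 8.135e+07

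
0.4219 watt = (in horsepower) 0.0005658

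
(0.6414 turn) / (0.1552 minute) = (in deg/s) 24.8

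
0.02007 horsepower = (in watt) 14.97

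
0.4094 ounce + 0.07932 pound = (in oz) 1.679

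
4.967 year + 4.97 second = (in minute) 2.611e+06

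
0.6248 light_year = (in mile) 3.673e+12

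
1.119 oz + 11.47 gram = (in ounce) 1.524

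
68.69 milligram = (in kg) 6.869e-05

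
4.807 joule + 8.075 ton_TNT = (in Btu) 3.202e+07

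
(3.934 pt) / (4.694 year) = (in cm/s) 9.375e-10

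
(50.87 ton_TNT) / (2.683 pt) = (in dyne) 2.249e+19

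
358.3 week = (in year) 6.872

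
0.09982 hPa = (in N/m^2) 9.982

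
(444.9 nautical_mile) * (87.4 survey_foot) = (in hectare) 2195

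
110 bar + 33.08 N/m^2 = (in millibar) 1.1e+05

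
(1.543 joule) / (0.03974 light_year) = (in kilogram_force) 4.185e-16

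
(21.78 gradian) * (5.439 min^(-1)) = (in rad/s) 0.03101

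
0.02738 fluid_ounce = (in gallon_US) 0.0002139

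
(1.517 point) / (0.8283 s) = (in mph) 0.001445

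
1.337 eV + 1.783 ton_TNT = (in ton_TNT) 1.783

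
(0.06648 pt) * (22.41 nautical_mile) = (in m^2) 0.9734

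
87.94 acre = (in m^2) 3.559e+05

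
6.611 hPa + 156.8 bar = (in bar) 156.8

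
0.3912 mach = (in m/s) 133.2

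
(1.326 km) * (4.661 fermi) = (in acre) 1.527e-15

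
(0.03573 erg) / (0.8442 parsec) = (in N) 1.372e-25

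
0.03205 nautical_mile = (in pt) 1.683e+05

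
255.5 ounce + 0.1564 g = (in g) 7243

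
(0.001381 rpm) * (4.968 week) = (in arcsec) 8.963e+07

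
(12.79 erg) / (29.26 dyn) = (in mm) 4.371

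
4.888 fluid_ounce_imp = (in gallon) 0.03669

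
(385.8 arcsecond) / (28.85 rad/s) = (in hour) 1.801e-08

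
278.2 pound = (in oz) 4451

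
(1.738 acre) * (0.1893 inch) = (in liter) 3.382e+04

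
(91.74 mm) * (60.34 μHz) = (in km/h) 1.993e-05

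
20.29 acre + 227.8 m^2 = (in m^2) 8.234e+04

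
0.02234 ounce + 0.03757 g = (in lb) 0.001479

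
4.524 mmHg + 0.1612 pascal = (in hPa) 6.033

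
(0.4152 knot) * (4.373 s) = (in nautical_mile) 0.0005044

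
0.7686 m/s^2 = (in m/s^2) 0.7686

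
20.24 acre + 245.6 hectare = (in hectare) 253.8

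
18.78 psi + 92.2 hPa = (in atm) 1.369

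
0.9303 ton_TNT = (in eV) 2.429e+28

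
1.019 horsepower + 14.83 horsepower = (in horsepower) 15.85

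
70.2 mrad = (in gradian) 4.469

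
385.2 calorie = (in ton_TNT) 3.852e-07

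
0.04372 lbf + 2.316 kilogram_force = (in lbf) 5.15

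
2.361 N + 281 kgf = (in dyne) 2.758e+08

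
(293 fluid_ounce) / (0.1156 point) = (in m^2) 212.5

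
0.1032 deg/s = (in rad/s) 0.001801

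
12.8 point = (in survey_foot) 0.01481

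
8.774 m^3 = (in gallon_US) 2318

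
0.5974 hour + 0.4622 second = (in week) 0.003557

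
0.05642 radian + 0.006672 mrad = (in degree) 3.233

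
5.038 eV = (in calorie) 1.929e-19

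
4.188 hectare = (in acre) 10.35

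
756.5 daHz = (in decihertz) 7.565e+04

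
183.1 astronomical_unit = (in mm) 2.739e+16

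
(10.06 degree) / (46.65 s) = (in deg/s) 0.2156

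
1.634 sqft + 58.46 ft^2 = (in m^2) 5.583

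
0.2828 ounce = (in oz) 0.2828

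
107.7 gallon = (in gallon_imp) 89.68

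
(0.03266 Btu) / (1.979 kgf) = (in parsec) 5.754e-17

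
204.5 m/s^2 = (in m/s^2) 204.5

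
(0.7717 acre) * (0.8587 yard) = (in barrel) 1.542e+04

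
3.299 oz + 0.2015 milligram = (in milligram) 9.353e+04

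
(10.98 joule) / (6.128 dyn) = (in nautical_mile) 96.75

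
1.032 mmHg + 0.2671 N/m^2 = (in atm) 0.001361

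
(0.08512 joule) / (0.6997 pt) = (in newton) 344.8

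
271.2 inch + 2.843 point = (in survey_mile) 0.004281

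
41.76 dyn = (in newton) 0.0004176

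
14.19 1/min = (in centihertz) 23.65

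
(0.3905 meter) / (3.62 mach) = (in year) 1.005e-11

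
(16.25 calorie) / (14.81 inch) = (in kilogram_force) 18.43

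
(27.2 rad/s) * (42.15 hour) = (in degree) 2.365e+08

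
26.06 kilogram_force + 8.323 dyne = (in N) 255.6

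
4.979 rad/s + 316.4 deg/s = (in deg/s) 601.7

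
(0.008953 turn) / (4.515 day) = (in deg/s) 8.262e-06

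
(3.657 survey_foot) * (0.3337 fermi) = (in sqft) 4.004e-15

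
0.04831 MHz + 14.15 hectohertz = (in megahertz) 0.04972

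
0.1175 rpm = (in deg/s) 0.705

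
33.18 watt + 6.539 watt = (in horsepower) 0.05326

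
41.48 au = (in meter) 6.205e+12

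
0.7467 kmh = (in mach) 0.0006092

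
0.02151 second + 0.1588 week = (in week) 0.1588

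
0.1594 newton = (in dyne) 1.594e+04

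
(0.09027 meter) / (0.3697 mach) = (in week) 1.186e-09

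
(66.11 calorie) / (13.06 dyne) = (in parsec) 6.864e-11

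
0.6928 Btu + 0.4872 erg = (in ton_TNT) 1.747e-07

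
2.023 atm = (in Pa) 2.05e+05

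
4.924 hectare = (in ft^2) 5.3e+05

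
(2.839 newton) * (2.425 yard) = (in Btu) 0.005967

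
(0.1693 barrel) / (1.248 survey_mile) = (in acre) 3.312e-09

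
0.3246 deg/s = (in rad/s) 0.005665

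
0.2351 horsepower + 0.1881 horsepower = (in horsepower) 0.4232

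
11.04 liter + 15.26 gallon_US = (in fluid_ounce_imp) 2422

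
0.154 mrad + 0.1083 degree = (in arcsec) 421.6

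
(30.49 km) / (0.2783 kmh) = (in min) 6573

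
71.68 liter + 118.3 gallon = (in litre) 519.5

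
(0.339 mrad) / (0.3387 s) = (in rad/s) 0.001001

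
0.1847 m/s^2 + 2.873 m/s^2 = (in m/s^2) 3.058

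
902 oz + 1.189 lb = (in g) 2.611e+04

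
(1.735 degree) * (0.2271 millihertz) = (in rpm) 6.567e-05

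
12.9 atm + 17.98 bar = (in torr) 2.329e+04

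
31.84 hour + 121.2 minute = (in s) 1.219e+05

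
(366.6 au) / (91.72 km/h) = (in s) 2.153e+12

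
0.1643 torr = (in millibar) 0.219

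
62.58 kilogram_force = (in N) 613.7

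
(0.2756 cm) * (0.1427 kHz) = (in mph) 0.8797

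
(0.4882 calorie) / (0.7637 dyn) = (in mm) 2.675e+08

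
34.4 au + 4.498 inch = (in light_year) 0.000544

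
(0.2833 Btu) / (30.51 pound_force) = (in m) 2.202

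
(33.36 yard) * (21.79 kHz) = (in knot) 1.292e+06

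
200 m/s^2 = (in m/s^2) 200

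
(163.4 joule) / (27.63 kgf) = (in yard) 0.6595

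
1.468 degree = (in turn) 0.004078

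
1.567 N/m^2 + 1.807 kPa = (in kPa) 1.809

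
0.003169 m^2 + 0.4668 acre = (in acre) 0.4668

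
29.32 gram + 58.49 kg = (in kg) 58.52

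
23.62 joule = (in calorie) 5.645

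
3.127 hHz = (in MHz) 0.0003127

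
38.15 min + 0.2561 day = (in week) 0.04037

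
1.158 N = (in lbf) 0.2603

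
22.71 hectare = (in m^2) 2.271e+05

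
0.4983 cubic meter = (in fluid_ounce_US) 1.685e+04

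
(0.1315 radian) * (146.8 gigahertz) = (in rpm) 1.843e+11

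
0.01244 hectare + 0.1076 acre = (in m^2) 559.8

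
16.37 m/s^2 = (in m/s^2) 16.37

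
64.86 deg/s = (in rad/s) 1.132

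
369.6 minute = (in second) 2.218e+04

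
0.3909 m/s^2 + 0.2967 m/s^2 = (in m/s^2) 0.6876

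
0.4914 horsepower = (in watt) 366.4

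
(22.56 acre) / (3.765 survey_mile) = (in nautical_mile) 0.008136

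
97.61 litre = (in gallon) 25.79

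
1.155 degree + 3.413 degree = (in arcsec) 1.644e+04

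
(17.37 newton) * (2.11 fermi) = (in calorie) 8.76e-15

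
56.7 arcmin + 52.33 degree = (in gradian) 59.19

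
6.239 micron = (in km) 6.239e-09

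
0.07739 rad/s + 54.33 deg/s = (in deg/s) 58.76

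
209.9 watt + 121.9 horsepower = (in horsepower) 122.2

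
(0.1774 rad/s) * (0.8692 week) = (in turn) 1.484e+04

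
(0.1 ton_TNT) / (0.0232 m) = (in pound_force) 4.054e+09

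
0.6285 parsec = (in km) 1.939e+13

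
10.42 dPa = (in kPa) 0.001042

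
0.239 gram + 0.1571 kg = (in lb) 0.3469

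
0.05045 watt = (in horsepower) 6.765e-05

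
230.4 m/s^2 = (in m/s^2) 230.4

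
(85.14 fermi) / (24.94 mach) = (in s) 1.003e-17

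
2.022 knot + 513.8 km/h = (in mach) 0.4222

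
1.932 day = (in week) 0.276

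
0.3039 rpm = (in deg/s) 1.823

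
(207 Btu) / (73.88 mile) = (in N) 1.837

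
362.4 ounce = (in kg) 10.27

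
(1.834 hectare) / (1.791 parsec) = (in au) 2.218e-24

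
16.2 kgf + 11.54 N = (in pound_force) 38.31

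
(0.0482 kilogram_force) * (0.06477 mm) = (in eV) 1.911e+14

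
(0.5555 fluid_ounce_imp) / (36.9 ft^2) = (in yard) 5.035e-06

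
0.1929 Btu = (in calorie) 48.64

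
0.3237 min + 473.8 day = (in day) 473.8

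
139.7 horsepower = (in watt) 1.042e+05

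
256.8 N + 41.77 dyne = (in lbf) 57.73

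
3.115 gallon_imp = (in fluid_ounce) 478.8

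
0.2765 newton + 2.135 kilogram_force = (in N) 21.21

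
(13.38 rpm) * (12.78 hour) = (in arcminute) 2.216e+08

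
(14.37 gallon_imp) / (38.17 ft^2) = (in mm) 18.42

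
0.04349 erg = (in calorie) 1.039e-09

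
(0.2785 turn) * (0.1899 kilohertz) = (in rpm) 3173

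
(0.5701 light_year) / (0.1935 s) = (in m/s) 2.787e+16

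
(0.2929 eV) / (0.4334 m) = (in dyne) 1.083e-14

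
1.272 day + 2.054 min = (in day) 1.273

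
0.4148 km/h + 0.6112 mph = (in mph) 0.8689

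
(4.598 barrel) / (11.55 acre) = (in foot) 5.131e-05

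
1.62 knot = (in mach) 0.002448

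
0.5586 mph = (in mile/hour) 0.5586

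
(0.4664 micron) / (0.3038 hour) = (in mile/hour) 9.539e-10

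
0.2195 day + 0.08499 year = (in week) 4.463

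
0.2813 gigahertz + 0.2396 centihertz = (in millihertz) 2.813e+11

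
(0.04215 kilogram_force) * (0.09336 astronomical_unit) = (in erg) 5.773e+16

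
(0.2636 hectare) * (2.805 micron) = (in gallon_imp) 1.626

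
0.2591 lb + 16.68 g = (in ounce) 4.734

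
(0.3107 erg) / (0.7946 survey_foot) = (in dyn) 0.01283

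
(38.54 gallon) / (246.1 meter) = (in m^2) 0.0005928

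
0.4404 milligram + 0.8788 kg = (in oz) 31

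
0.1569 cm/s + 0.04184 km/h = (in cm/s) 1.319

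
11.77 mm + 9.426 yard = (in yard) 9.439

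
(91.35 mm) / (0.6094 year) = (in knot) 9.24e-09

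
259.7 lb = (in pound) 259.7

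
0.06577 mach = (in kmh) 80.62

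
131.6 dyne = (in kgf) 0.0001342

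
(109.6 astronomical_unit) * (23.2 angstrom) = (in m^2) 3.804e+04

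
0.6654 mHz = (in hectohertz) 6.654e-06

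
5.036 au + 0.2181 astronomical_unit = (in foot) 2.579e+12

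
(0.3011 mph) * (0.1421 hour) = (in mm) 6.886e+04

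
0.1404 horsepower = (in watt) 104.7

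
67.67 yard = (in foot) 203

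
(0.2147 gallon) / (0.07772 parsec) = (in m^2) 3.389e-19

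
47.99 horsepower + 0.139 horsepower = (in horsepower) 48.13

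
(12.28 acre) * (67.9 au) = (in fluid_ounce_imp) 1.777e+22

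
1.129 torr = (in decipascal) 1505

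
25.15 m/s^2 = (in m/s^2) 25.15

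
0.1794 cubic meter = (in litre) 179.4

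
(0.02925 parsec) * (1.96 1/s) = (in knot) 3.439e+15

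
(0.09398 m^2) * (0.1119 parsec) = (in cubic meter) 3.245e+14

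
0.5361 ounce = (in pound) 0.03351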